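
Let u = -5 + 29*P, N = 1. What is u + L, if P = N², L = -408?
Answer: -384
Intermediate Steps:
P = 1 (P = 1² = 1)
u = 24 (u = -5 + 29*1 = -5 + 29 = 24)
u + L = 24 - 408 = -384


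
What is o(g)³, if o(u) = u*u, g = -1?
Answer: 1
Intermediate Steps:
o(u) = u²
o(g)³ = ((-1)²)³ = 1³ = 1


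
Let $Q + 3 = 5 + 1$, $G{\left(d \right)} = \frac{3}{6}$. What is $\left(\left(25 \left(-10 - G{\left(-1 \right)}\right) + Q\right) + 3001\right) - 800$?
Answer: $\frac{3883}{2} \approx 1941.5$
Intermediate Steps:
$G{\left(d \right)} = \frac{1}{2}$ ($G{\left(d \right)} = 3 \cdot \frac{1}{6} = \frac{1}{2}$)
$Q = 3$ ($Q = -3 + \left(5 + 1\right) = -3 + 6 = 3$)
$\left(\left(25 \left(-10 - G{\left(-1 \right)}\right) + Q\right) + 3001\right) - 800 = \left(\left(25 \left(-10 - \frac{1}{2}\right) + 3\right) + 3001\right) - 800 = \left(\left(25 \left(- \frac{21}{2}\right) + 3\right) + 3001\right) - 800 = \left(\left(- \frac{525}{2} + 3\right) + 3001\right) - 800 = \left(- \frac{519}{2} + 3001\right) - 800 = \frac{5483}{2} - 800 = \frac{3883}{2}$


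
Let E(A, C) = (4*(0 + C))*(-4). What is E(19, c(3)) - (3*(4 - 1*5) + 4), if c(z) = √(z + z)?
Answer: -1 - 16*√6 ≈ -40.192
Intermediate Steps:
c(z) = √2*√z (c(z) = √(2*z) = √2*√z)
E(A, C) = -16*C (E(A, C) = (4*C)*(-4) = -16*C)
E(19, c(3)) - (3*(4 - 1*5) + 4) = -16*√2*√3 - (3*(4 - 1*5) + 4) = -16*√6 - (3*(4 - 5) + 4) = -16*√6 - (3*(-1) + 4) = -16*√6 - (-3 + 4) = -16*√6 - 1*1 = -16*√6 - 1 = -1 - 16*√6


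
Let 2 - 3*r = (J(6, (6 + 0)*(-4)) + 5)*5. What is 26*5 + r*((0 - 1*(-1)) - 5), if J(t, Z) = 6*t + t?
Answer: 1322/3 ≈ 440.67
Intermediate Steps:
J(t, Z) = 7*t
r = -233/3 (r = ⅔ - (7*6 + 5)*5/3 = ⅔ - (42 + 5)*5/3 = ⅔ - 47*5/3 = ⅔ - ⅓*235 = ⅔ - 235/3 = -233/3 ≈ -77.667)
26*5 + r*((0 - 1*(-1)) - 5) = 26*5 - 233*((0 - 1*(-1)) - 5)/3 = 130 - 233*((0 + 1) - 5)/3 = 130 - 233*(1 - 5)/3 = 130 - 233/3*(-4) = 130 + 932/3 = 1322/3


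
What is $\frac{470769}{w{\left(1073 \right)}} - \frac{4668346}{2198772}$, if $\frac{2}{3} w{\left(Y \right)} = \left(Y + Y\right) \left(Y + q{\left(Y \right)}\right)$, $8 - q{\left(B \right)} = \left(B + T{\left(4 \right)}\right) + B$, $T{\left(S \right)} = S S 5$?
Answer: $- \frac{3040248884483}{1350689148810} \approx -2.2509$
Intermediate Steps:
$T{\left(S \right)} = 5 S^{2}$ ($T{\left(S \right)} = S^{2} \cdot 5 = 5 S^{2}$)
$q{\left(B \right)} = -72 - 2 B$ ($q{\left(B \right)} = 8 - \left(\left(B + 5 \cdot 4^{2}\right) + B\right) = 8 - \left(\left(B + 5 \cdot 16\right) + B\right) = 8 - \left(\left(B + 80\right) + B\right) = 8 - \left(\left(80 + B\right) + B\right) = 8 - \left(80 + 2 B\right) = -72 - 2 B$)
$w{\left(Y \right)} = 3 Y \left(-72 - Y\right)$ ($w{\left(Y \right)} = \frac{3 \left(Y + Y\right) \left(Y - \left(72 + 2 Y\right)\right)}{2} = \frac{3 \cdot 2 Y \left(-72 - Y\right)}{2} = 3 Y \left(-72 - Y\right)$)
$\frac{470769}{w{\left(1073 \right)}} - \frac{4668346}{2198772} = \frac{470769}{\left(-3\right) 1073 \left(72 + 1073\right)} - \frac{4668346}{2198772} = \frac{470769}{\left(-3\right) 1073 \cdot 1145} - \frac{2334173}{1099386} = \frac{470769}{-3685755} - \frac{2334173}{1099386} = 470769 \left(- \frac{1}{3685755}\right) - \frac{2334173}{1099386} = - \frac{156923}{1228585} - \frac{2334173}{1099386} = - \frac{3040248884483}{1350689148810}$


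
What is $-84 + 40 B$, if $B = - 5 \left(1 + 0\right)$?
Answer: $-284$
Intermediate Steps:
$B = -5$ ($B = \left(-5\right) 1 = -5$)
$-84 + 40 B = -84 + 40 \left(-5\right) = -84 - 200 = -284$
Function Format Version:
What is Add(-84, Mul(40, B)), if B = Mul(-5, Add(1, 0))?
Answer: -284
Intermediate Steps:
B = -5 (B = Mul(-5, 1) = -5)
Add(-84, Mul(40, B)) = Add(-84, Mul(40, -5)) = Add(-84, -200) = -284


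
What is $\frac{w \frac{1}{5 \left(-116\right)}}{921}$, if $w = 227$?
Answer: $- \frac{227}{534180} \approx -0.00042495$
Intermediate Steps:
$\frac{w \frac{1}{5 \left(-116\right)}}{921} = \frac{227 \frac{1}{5 \left(-116\right)}}{921} = \frac{227}{-580} \cdot \frac{1}{921} = 227 \left(- \frac{1}{580}\right) \frac{1}{921} = \left(- \frac{227}{580}\right) \frac{1}{921} = - \frac{227}{534180}$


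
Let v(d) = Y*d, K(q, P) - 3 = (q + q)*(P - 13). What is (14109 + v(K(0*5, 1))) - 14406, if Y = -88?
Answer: -561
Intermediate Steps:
K(q, P) = 3 + 2*q*(-13 + P) (K(q, P) = 3 + (q + q)*(P - 13) = 3 + (2*q)*(-13 + P) = 3 + 2*q*(-13 + P))
v(d) = -88*d
(14109 + v(K(0*5, 1))) - 14406 = (14109 - 88*(3 - 0*5 + 2*1*(0*5))) - 14406 = (14109 - 88*(3 - 26*0 + 2*1*0)) - 14406 = (14109 - 88*(3 + 0 + 0)) - 14406 = (14109 - 88*3) - 14406 = (14109 - 264) - 14406 = 13845 - 14406 = -561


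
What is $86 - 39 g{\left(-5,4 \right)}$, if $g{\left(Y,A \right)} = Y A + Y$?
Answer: $1061$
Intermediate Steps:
$g{\left(Y,A \right)} = Y + A Y$ ($g{\left(Y,A \right)} = A Y + Y = Y + A Y$)
$86 - 39 g{\left(-5,4 \right)} = 86 - 39 \left(- 5 \left(1 + 4\right)\right) = 86 - 39 \left(\left(-5\right) 5\right) = 86 - -975 = 86 + 975 = 1061$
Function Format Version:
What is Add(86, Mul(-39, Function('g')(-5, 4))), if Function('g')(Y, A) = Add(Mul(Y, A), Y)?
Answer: 1061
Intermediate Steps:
Function('g')(Y, A) = Add(Y, Mul(A, Y)) (Function('g')(Y, A) = Add(Mul(A, Y), Y) = Add(Y, Mul(A, Y)))
Add(86, Mul(-39, Function('g')(-5, 4))) = Add(86, Mul(-39, Mul(-5, Add(1, 4)))) = Add(86, Mul(-39, Mul(-5, 5))) = Add(86, Mul(-39, -25)) = Add(86, 975) = 1061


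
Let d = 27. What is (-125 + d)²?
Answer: 9604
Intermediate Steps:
(-125 + d)² = (-125 + 27)² = (-98)² = 9604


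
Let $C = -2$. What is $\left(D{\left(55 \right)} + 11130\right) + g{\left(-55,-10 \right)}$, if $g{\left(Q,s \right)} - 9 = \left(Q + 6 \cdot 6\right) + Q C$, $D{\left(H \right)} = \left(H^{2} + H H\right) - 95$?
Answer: $17185$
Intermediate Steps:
$D{\left(H \right)} = -95 + 2 H^{2}$ ($D{\left(H \right)} = \left(H^{2} + H^{2}\right) - 95 = 2 H^{2} - 95 = -95 + 2 H^{2}$)
$g{\left(Q,s \right)} = 45 - Q$ ($g{\left(Q,s \right)} = 9 + \left(\left(Q + 6 \cdot 6\right) + Q \left(-2\right)\right) = 9 - \left(-36 + Q\right) = 45 - Q$)
$\left(D{\left(55 \right)} + 11130\right) + g{\left(-55,-10 \right)} = \left(\left(-95 + 2 \cdot 55^{2}\right) + 11130\right) + \left(45 - -55\right) = \left(\left(-95 + 2 \cdot 3025\right) + 11130\right) + \left(45 + 55\right) = \left(\left(-95 + 6050\right) + 11130\right) + 100 = \left(5955 + 11130\right) + 100 = 17085 + 100 = 17185$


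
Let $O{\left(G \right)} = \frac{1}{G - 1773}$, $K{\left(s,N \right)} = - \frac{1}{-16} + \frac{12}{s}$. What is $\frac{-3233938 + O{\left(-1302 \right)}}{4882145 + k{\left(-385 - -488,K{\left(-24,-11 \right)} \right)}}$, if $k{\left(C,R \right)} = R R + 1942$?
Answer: $- \frac{2545755993856}{3844753437075} \approx -0.66214$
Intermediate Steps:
$K{\left(s,N \right)} = \frac{1}{16} + \frac{12}{s}$ ($K{\left(s,N \right)} = \left(-1\right) \left(- \frac{1}{16}\right) + \frac{12}{s} = \frac{1}{16} + \frac{12}{s}$)
$k{\left(C,R \right)} = 1942 + R^{2}$ ($k{\left(C,R \right)} = R^{2} + 1942 = 1942 + R^{2}$)
$O{\left(G \right)} = \frac{1}{-1773 + G}$
$\frac{-3233938 + O{\left(-1302 \right)}}{4882145 + k{\left(-385 - -488,K{\left(-24,-11 \right)} \right)}} = \frac{-3233938 + \frac{1}{-1773 - 1302}}{4882145 + \left(1942 + \left(\frac{192 - 24}{16 \left(-24\right)}\right)^{2}\right)} = \frac{-3233938 + \frac{1}{-3075}}{4882145 + \left(1942 + \left(\frac{1}{16} \left(- \frac{1}{24}\right) 168\right)^{2}\right)} = \frac{-3233938 - \frac{1}{3075}}{4882145 + \left(1942 + \left(- \frac{7}{16}\right)^{2}\right)} = - \frac{9944359351}{3075 \left(4882145 + \left(1942 + \frac{49}{256}\right)\right)} = - \frac{9944359351}{3075 \left(4882145 + \frac{497201}{256}\right)} = - \frac{9944359351}{3075 \cdot \frac{1250326321}{256}} = \left(- \frac{9944359351}{3075}\right) \frac{256}{1250326321} = - \frac{2545755993856}{3844753437075}$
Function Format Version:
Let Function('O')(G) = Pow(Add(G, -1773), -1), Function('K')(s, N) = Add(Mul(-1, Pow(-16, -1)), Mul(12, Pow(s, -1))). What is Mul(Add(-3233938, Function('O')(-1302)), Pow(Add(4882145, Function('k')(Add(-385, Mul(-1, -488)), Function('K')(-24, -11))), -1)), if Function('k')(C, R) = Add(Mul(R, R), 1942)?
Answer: Rational(-2545755993856, 3844753437075) ≈ -0.66214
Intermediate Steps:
Function('K')(s, N) = Add(Rational(1, 16), Mul(12, Pow(s, -1))) (Function('K')(s, N) = Add(Mul(-1, Rational(-1, 16)), Mul(12, Pow(s, -1))) = Add(Rational(1, 16), Mul(12, Pow(s, -1))))
Function('k')(C, R) = Add(1942, Pow(R, 2)) (Function('k')(C, R) = Add(Pow(R, 2), 1942) = Add(1942, Pow(R, 2)))
Function('O')(G) = Pow(Add(-1773, G), -1)
Mul(Add(-3233938, Function('O')(-1302)), Pow(Add(4882145, Function('k')(Add(-385, Mul(-1, -488)), Function('K')(-24, -11))), -1)) = Mul(Add(-3233938, Pow(Add(-1773, -1302), -1)), Pow(Add(4882145, Add(1942, Pow(Mul(Rational(1, 16), Pow(-24, -1), Add(192, -24)), 2))), -1)) = Mul(Add(-3233938, Pow(-3075, -1)), Pow(Add(4882145, Add(1942, Pow(Mul(Rational(1, 16), Rational(-1, 24), 168), 2))), -1)) = Mul(Add(-3233938, Rational(-1, 3075)), Pow(Add(4882145, Add(1942, Pow(Rational(-7, 16), 2))), -1)) = Mul(Rational(-9944359351, 3075), Pow(Add(4882145, Add(1942, Rational(49, 256))), -1)) = Mul(Rational(-9944359351, 3075), Pow(Add(4882145, Rational(497201, 256)), -1)) = Mul(Rational(-9944359351, 3075), Pow(Rational(1250326321, 256), -1)) = Mul(Rational(-9944359351, 3075), Rational(256, 1250326321)) = Rational(-2545755993856, 3844753437075)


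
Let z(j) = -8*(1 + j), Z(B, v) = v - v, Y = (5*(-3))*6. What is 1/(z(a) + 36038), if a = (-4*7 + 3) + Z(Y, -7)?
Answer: 1/36230 ≈ 2.7601e-5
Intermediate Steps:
Y = -90 (Y = -15*6 = -90)
Z(B, v) = 0
a = -25 (a = (-4*7 + 3) + 0 = (-28 + 3) + 0 = -25 + 0 = -25)
z(j) = -8 - 8*j
1/(z(a) + 36038) = 1/((-8 - 8*(-25)) + 36038) = 1/((-8 + 200) + 36038) = 1/(192 + 36038) = 1/36230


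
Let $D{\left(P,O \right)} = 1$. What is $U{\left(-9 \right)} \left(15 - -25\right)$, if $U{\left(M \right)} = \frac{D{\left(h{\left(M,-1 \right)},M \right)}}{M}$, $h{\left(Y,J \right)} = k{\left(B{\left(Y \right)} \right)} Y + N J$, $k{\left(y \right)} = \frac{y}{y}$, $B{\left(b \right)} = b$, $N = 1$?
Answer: $- \frac{40}{9} \approx -4.4444$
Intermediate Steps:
$k{\left(y \right)} = 1$
$h{\left(Y,J \right)} = J + Y$ ($h{\left(Y,J \right)} = 1 Y + 1 J = Y + J = J + Y$)
$U{\left(M \right)} = \frac{1}{M}$ ($U{\left(M \right)} = 1 \frac{1}{M} = \frac{1}{M}$)
$U{\left(-9 \right)} \left(15 - -25\right) = \frac{15 - -25}{-9} = - \frac{15 + 25}{9} = \left(- \frac{1}{9}\right) 40 = - \frac{40}{9}$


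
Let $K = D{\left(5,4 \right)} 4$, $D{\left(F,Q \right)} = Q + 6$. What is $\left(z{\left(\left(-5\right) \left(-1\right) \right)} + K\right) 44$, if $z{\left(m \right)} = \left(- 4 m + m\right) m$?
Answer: $-1540$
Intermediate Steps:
$D{\left(F,Q \right)} = 6 + Q$
$z{\left(m \right)} = - 3 m^{2}$ ($z{\left(m \right)} = - 3 m m = - 3 m^{2}$)
$K = 40$ ($K = \left(6 + 4\right) 4 = 10 \cdot 4 = 40$)
$\left(z{\left(\left(-5\right) \left(-1\right) \right)} + K\right) 44 = \left(- 3 \left(\left(-5\right) \left(-1\right)\right)^{2} + 40\right) 44 = \left(- 3 \cdot 5^{2} + 40\right) 44 = \left(\left(-3\right) 25 + 40\right) 44 = \left(-75 + 40\right) 44 = \left(-35\right) 44 = -1540$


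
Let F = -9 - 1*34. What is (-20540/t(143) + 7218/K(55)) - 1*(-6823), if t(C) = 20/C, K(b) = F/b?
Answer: -6418624/43 ≈ -1.4927e+5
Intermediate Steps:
F = -43 (F = -9 - 34 = -43)
K(b) = -43/b
(-20540/t(143) + 7218/K(55)) - 1*(-6823) = (-20540/(20/143) + 7218/((-43/55))) - 1*(-6823) = (-20540/(20*(1/143)) + 7218/((-43*1/55))) + 6823 = (-20540/20/143 + 7218/(-43/55)) + 6823 = (-20540*143/20 + 7218*(-55/43)) + 6823 = (-146861 - 396990/43) + 6823 = -6712013/43 + 6823 = -6418624/43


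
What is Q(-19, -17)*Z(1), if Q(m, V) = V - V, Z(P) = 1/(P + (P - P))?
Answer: 0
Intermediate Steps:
Z(P) = 1/P (Z(P) = 1/(P + 0) = 1/P)
Q(m, V) = 0
Q(-19, -17)*Z(1) = 0/1 = 0*1 = 0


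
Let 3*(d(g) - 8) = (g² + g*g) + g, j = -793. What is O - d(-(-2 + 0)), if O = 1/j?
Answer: -26965/2379 ≈ -11.335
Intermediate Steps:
O = -1/793 (O = 1/(-793) = -1/793 ≈ -0.0012610)
d(g) = 8 + g/3 + 2*g²/3 (d(g) = 8 + ((g² + g*g) + g)/3 = 8 + ((g² + g²) + g)/3 = 8 + (2*g² + g)/3 = 8 + (g + 2*g²)/3 = 8 + (g/3 + 2*g²/3) = 8 + g/3 + 2*g²/3)
O - d(-(-2 + 0)) = -1/793 - (8 + (-(-2 + 0))/3 + 2*(-(-2 + 0))²/3) = -1/793 - (8 + (-1*(-2))/3 + 2*(-1*(-2))²/3) = -1/793 - (8 + (⅓)*2 + (⅔)*2²) = -1/793 - (8 + ⅔ + (⅔)*4) = -1/793 - (8 + ⅔ + 8/3) = -1/793 - 1*34/3 = -1/793 - 34/3 = -26965/2379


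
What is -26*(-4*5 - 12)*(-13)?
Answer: -10816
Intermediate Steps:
-26*(-4*5 - 12)*(-13) = -26*(-20 - 12)*(-13) = -(-832)*(-13) = -26*416 = -10816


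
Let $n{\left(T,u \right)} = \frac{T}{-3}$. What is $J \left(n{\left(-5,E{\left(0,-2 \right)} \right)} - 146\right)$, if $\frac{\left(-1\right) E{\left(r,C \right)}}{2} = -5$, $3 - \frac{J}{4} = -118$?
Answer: $- \frac{209572}{3} \approx -69857.0$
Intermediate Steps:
$J = 484$ ($J = 12 - -472 = 12 + 472 = 484$)
$E{\left(r,C \right)} = 10$ ($E{\left(r,C \right)} = \left(-2\right) \left(-5\right) = 10$)
$n{\left(T,u \right)} = - \frac{T}{3}$ ($n{\left(T,u \right)} = T \left(- \frac{1}{3}\right) = - \frac{T}{3}$)
$J \left(n{\left(-5,E{\left(0,-2 \right)} \right)} - 146\right) = 484 \left(\left(- \frac{1}{3}\right) \left(-5\right) - 146\right) = 484 \left(\frac{5}{3} - 146\right) = 484 \left(- \frac{433}{3}\right) = - \frac{209572}{3}$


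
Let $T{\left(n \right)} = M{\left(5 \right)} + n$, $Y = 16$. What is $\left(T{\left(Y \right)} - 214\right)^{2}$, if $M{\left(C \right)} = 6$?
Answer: $36864$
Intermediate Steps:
$T{\left(n \right)} = 6 + n$
$\left(T{\left(Y \right)} - 214\right)^{2} = \left(\left(6 + 16\right) - 214\right)^{2} = \left(22 - 214\right)^{2} = \left(-192\right)^{2} = 36864$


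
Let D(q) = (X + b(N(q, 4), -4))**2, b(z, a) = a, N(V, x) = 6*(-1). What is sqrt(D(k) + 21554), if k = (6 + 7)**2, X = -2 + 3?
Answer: sqrt(21563) ≈ 146.84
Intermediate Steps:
N(V, x) = -6
X = 1
k = 169 (k = 13**2 = 169)
D(q) = 9 (D(q) = (1 - 4)**2 = (-3)**2 = 9)
sqrt(D(k) + 21554) = sqrt(9 + 21554) = sqrt(21563)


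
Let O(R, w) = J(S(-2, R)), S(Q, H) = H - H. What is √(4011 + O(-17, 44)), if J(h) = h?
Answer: √4011 ≈ 63.332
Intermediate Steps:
S(Q, H) = 0
O(R, w) = 0
√(4011 + O(-17, 44)) = √(4011 + 0) = √4011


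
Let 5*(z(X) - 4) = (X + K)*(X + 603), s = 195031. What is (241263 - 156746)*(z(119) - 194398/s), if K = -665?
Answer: -6497720369842014/975155 ≈ -6.6633e+9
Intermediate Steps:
z(X) = 4 + (-665 + X)*(603 + X)/5 (z(X) = 4 + ((X - 665)*(X + 603))/5 = 4 + ((-665 + X)*(603 + X))/5 = 4 + (-665 + X)*(603 + X)/5)
(241263 - 156746)*(z(119) - 194398/s) = (241263 - 156746)*((-80195 - 62/5*119 + (⅕)*119²) - 194398/195031) = 84517*((-80195 - 7378/5 + (⅕)*14161) - 194398*1/195031) = 84517*((-80195 - 7378/5 + 14161/5) - 194398/195031) = 84517*(-394192/5 - 194398/195031) = 84517*(-76880631942/975155) = -6497720369842014/975155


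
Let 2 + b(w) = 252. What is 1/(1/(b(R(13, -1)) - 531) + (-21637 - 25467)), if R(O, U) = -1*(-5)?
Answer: -281/13236225 ≈ -2.1230e-5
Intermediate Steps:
R(O, U) = 5
b(w) = 250 (b(w) = -2 + 252 = 250)
1/(1/(b(R(13, -1)) - 531) + (-21637 - 25467)) = 1/(1/(250 - 531) + (-21637 - 25467)) = 1/(1/(-281) - 47104) = 1/(-1/281 - 47104) = 1/(-13236225/281) = -281/13236225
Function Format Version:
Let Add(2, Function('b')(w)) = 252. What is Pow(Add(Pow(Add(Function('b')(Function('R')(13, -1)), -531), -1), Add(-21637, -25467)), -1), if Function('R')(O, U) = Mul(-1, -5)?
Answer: Rational(-281, 13236225) ≈ -2.1230e-5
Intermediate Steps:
Function('R')(O, U) = 5
Function('b')(w) = 250 (Function('b')(w) = Add(-2, 252) = 250)
Pow(Add(Pow(Add(Function('b')(Function('R')(13, -1)), -531), -1), Add(-21637, -25467)), -1) = Pow(Add(Pow(Add(250, -531), -1), Add(-21637, -25467)), -1) = Pow(Add(Pow(-281, -1), -47104), -1) = Pow(Add(Rational(-1, 281), -47104), -1) = Pow(Rational(-13236225, 281), -1) = Rational(-281, 13236225)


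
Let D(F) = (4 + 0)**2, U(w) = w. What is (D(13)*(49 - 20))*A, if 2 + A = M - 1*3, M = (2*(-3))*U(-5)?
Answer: 11600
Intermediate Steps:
D(F) = 16 (D(F) = 4**2 = 16)
M = 30 (M = (2*(-3))*(-5) = -6*(-5) = 30)
A = 25 (A = -2 + (30 - 1*3) = -2 + (30 - 3) = -2 + 27 = 25)
(D(13)*(49 - 20))*A = (16*(49 - 20))*25 = (16*29)*25 = 464*25 = 11600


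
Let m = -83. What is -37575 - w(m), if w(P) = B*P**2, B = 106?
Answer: -767809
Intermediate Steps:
w(P) = 106*P**2
-37575 - w(m) = -37575 - 106*(-83)**2 = -37575 - 106*6889 = -37575 - 1*730234 = -37575 - 730234 = -767809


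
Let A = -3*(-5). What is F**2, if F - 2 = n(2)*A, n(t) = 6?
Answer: 8464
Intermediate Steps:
A = 15
F = 92 (F = 2 + 6*15 = 2 + 90 = 92)
F**2 = 92**2 = 8464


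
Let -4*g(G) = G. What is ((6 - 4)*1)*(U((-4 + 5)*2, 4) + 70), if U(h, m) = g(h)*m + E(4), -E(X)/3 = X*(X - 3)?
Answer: 112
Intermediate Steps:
g(G) = -G/4
E(X) = -3*X*(-3 + X) (E(X) = -3*X*(X - 3) = -3*X*(-3 + X))
U(h, m) = -12 - h*m/4 (U(h, m) = (-h/4)*m + 3*4*(3 - 1*4) = -h*m/4 + 3*4*(3 - 4) = -h*m/4 + 3*4*(-1) = -h*m/4 - 12 = -12 - h*m/4)
((6 - 4)*1)*(U((-4 + 5)*2, 4) + 70) = ((6 - 4)*1)*((-12 - ¼*(-4 + 5)*2*4) + 70) = (2*1)*((-12 - ¼*1*2*4) + 70) = 2*((-12 - ¼*2*4) + 70) = 2*((-12 - 2) + 70) = 2*(-14 + 70) = 2*56 = 112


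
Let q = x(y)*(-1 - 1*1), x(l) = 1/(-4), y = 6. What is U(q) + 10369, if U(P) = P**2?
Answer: 41477/4 ≈ 10369.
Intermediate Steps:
x(l) = -1/4
q = 1/2 (q = -(-1 - 1*1)/4 = -(-1 - 1)/4 = -1/4*(-2) = 1/2 ≈ 0.50000)
U(q) + 10369 = (1/2)**2 + 10369 = 1/4 + 10369 = 41477/4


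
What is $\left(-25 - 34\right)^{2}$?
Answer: $3481$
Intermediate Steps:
$\left(-25 - 34\right)^{2} = \left(-59\right)^{2} = 3481$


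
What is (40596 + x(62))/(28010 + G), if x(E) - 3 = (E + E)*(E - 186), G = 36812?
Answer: 25223/64822 ≈ 0.38911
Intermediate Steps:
x(E) = 3 + 2*E*(-186 + E) (x(E) = 3 + (E + E)*(E - 186) = 3 + (2*E)*(-186 + E) = 3 + 2*E*(-186 + E))
(40596 + x(62))/(28010 + G) = (40596 + (3 - 372*62 + 2*62²))/(28010 + 36812) = (40596 + (3 - 23064 + 2*3844))/64822 = (40596 + (3 - 23064 + 7688))*(1/64822) = (40596 - 15373)*(1/64822) = 25223*(1/64822) = 25223/64822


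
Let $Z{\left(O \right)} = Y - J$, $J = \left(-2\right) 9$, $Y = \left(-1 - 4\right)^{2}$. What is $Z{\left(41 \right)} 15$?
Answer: $645$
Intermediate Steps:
$Y = 25$ ($Y = \left(-5\right)^{2} = 25$)
$J = -18$
$Z{\left(O \right)} = 43$ ($Z{\left(O \right)} = 25 - -18 = 25 + 18 = 43$)
$Z{\left(41 \right)} 15 = 43 \cdot 15 = 645$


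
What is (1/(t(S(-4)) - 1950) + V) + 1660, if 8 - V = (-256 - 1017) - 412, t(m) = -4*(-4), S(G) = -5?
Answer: 6484701/1934 ≈ 3353.0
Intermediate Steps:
t(m) = 16
V = 1693 (V = 8 - ((-256 - 1017) - 412) = 8 - (-1273 - 412) = 8 - 1*(-1685) = 8 + 1685 = 1693)
(1/(t(S(-4)) - 1950) + V) + 1660 = (1/(16 - 1950) + 1693) + 1660 = (1/(-1934) + 1693) + 1660 = (-1/1934 + 1693) + 1660 = 3274261/1934 + 1660 = 6484701/1934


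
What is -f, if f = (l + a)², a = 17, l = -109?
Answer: -8464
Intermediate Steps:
f = 8464 (f = (-109 + 17)² = (-92)² = 8464)
-f = -1*8464 = -8464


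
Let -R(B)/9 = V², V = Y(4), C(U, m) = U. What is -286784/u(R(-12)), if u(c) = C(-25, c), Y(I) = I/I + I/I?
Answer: 286784/25 ≈ 11471.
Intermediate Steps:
Y(I) = 2 (Y(I) = 1 + 1 = 2)
V = 2
R(B) = -36 (R(B) = -9*2² = -9*4 = -36)
u(c) = -25
-286784/u(R(-12)) = -286784/(-25) = -286784*(-1/25) = 286784/25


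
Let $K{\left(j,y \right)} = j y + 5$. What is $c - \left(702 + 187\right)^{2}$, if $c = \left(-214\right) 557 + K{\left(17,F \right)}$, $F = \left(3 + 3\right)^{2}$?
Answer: $-908902$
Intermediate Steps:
$F = 36$ ($F = 6^{2} = 36$)
$K{\left(j,y \right)} = 5 + j y$
$c = -118581$ ($c = \left(-214\right) 557 + \left(5 + 17 \cdot 36\right) = -119198 + \left(5 + 612\right) = -119198 + 617 = -118581$)
$c - \left(702 + 187\right)^{2} = -118581 - \left(702 + 187\right)^{2} = -118581 - 889^{2} = -118581 - 790321 = -908902$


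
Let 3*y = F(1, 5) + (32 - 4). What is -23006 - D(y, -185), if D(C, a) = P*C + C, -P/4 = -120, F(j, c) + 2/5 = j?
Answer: -413873/15 ≈ -27592.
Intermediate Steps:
F(j, c) = -2/5 + j
P = 480 (P = -4*(-120) = 480)
y = 143/15 (y = ((-2/5 + 1) + (32 - 4))/3 = (3/5 + 28)/3 = (1/3)*(143/5) = 143/15 ≈ 9.5333)
D(C, a) = 481*C (D(C, a) = 480*C + C = 481*C)
-23006 - D(y, -185) = -23006 - 481*143/15 = -23006 - 1*68783/15 = -23006 - 68783/15 = -413873/15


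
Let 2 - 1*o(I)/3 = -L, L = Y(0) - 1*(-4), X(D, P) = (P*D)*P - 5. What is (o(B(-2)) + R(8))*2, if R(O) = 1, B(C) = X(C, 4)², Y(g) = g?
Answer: 38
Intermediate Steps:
X(D, P) = -5 + D*P² (X(D, P) = (D*P)*P - 5 = D*P² - 5 = -5 + D*P²)
B(C) = (-5 + 16*C)² (B(C) = (-5 + C*4²)² = (-5 + C*16)² = (-5 + 16*C)²)
L = 4 (L = 0 - 1*(-4) = 0 + 4 = 4)
o(I) = 18 (o(I) = 6 - (-3)*4 = 6 - 3*(-4) = 6 + 12 = 18)
(o(B(-2)) + R(8))*2 = (18 + 1)*2 = 19*2 = 38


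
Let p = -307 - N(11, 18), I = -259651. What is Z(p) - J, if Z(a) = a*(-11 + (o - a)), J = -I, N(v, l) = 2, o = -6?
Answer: -349879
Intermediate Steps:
J = 259651 (J = -1*(-259651) = 259651)
p = -309 (p = -307 - 1*2 = -307 - 2 = -309)
Z(a) = a*(-17 - a) (Z(a) = a*(-11 + (-6 - a)) = a*(-17 - a))
Z(p) - J = -1*(-309)*(17 - 309) - 1*259651 = -1*(-309)*(-292) - 259651 = -90228 - 259651 = -349879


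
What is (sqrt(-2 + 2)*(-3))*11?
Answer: 0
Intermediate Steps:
(sqrt(-2 + 2)*(-3))*11 = (sqrt(0)*(-3))*11 = (0*(-3))*11 = 0*11 = 0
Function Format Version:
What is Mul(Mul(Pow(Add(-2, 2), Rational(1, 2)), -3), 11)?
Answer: 0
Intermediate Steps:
Mul(Mul(Pow(Add(-2, 2), Rational(1, 2)), -3), 11) = Mul(Mul(Pow(0, Rational(1, 2)), -3), 11) = Mul(Mul(0, -3), 11) = Mul(0, 11) = 0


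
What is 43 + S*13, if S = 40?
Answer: 563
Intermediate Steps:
43 + S*13 = 43 + 40*13 = 43 + 520 = 563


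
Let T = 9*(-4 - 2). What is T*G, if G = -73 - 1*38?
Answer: 5994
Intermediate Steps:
T = -54 (T = 9*(-6) = -54)
G = -111 (G = -73 - 38 = -111)
T*G = -54*(-111) = 5994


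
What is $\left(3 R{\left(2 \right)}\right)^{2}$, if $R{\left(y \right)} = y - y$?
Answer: $0$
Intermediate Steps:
$R{\left(y \right)} = 0$
$\left(3 R{\left(2 \right)}\right)^{2} = \left(3 \cdot 0\right)^{2} = 0^{2} = 0$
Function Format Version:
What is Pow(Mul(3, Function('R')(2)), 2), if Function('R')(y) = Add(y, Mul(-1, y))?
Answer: 0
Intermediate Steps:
Function('R')(y) = 0
Pow(Mul(3, Function('R')(2)), 2) = Pow(Mul(3, 0), 2) = Pow(0, 2) = 0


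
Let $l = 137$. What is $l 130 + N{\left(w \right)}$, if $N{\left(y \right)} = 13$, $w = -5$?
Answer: $17823$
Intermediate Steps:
$l 130 + N{\left(w \right)} = 137 \cdot 130 + 13 = 17810 + 13 = 17823$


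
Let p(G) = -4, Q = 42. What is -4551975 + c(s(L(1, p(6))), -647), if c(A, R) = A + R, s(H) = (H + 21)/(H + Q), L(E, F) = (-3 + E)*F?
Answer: -227631071/50 ≈ -4.5526e+6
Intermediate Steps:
L(E, F) = F*(-3 + E)
s(H) = (21 + H)/(42 + H) (s(H) = (H + 21)/(H + 42) = (21 + H)/(42 + H))
-4551975 + c(s(L(1, p(6))), -647) = -4551975 + ((21 - 4*(-3 + 1))/(42 - 4*(-3 + 1)) - 647) = -4551975 + ((21 - 4*(-2))/(42 - 4*(-2)) - 647) = -4551975 + ((21 + 8)/(42 + 8) - 647) = -4551975 + (29/50 - 647) = -4551975 - 32321/50 = -227631071/50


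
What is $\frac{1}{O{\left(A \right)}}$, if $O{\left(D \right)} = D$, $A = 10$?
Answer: $\frac{1}{10} \approx 0.1$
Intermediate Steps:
$\frac{1}{O{\left(A \right)}} = \frac{1}{10}$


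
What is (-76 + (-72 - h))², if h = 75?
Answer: 49729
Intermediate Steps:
(-76 + (-72 - h))² = (-76 + (-72 - 1*75))² = (-76 + (-72 - 75))² = (-76 - 147)² = (-223)² = 49729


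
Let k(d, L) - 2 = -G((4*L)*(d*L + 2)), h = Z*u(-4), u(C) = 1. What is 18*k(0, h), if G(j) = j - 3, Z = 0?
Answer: 90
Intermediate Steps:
h = 0 (h = 0*1 = 0)
G(j) = -3 + j
k(d, L) = 5 - 4*L*(2 + L*d) (k(d, L) = 2 - (-3 + (4*L)*(d*L + 2)) = 2 - (-3 + (4*L)*(L*d + 2)) = 2 - (-3 + (4*L)*(2 + L*d)) = 2 - (-3 + 4*L*(2 + L*d)) = 2 + (3 - 4*L*(2 + L*d)) = 5 - 4*L*(2 + L*d))
18*k(0, h) = 18*(5 - 4*0*(2 + 0*0)) = 18*(5 - 4*0*(2 + 0)) = 18*(5 - 4*0*2) = 18*(5 + 0) = 18*5 = 90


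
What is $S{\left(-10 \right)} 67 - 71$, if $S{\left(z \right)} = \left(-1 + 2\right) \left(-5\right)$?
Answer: $-406$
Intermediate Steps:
$S{\left(z \right)} = -5$ ($S{\left(z \right)} = 1 \left(-5\right) = -5$)
$S{\left(-10 \right)} 67 - 71 = \left(-5\right) 67 - 71 = -335 - 71 = -406$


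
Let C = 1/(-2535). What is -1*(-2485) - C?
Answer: 6299476/2535 ≈ 2485.0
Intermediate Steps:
C = -1/2535 ≈ -0.00039448
-1*(-2485) - C = -1*(-2485) - 1*(-1/2535) = 2485 + 1/2535 = 6299476/2535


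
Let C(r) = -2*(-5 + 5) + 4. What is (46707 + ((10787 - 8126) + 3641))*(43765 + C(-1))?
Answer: 2320150921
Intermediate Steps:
C(r) = 4 (C(r) = -2*0 + 4 = 0 + 4 = 4)
(46707 + ((10787 - 8126) + 3641))*(43765 + C(-1)) = (46707 + ((10787 - 8126) + 3641))*(43765 + 4) = (46707 + (2661 + 3641))*43769 = (46707 + 6302)*43769 = 53009*43769 = 2320150921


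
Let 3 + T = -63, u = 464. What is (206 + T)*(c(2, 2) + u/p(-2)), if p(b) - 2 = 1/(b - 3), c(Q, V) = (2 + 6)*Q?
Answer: 344960/9 ≈ 38329.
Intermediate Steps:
c(Q, V) = 8*Q
T = -66 (T = -3 - 63 = -66)
p(b) = 2 + 1/(-3 + b) (p(b) = 2 + 1/(b - 3) = 2 + 1/(-3 + b))
(206 + T)*(c(2, 2) + u/p(-2)) = (206 - 66)*(8*2 + 464/(((-5 + 2*(-2))/(-3 - 2)))) = 140*(16 + 464/(((-5 - 4)/(-5)))) = 140*(16 + 464/((-⅕*(-9)))) = 140*(16 + 464/(9/5)) = 140*(16 + 464*(5/9)) = 140*(16 + 2320/9) = 140*(2464/9) = 344960/9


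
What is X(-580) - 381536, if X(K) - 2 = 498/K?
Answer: -110645109/290 ≈ -3.8154e+5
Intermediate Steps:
X(K) = 2 + 498/K
X(-580) - 381536 = (2 + 498/(-580)) - 381536 = (2 + 498*(-1/580)) - 381536 = (2 - 249/290) - 381536 = 331/290 - 381536 = -110645109/290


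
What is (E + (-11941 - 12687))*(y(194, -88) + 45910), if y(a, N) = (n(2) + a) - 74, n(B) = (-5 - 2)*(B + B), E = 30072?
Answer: 250434888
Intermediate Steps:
n(B) = -14*B
y(a, N) = -102 + a (y(a, N) = (-14*2 + a) - 74 = (-28 + a) - 74 = -102 + a)
(E + (-11941 - 12687))*(y(194, -88) + 45910) = (30072 + (-11941 - 12687))*((-102 + 194) + 45910) = (30072 - 24628)*(92 + 45910) = 5444*46002 = 250434888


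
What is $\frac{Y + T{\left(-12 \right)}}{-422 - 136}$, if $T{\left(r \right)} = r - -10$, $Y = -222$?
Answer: $\frac{112}{279} \approx 0.40143$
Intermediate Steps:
$T{\left(r \right)} = 10 + r$ ($T{\left(r \right)} = r + 10 = 10 + r$)
$\frac{Y + T{\left(-12 \right)}}{-422 - 136} = \frac{-222 + \left(10 - 12\right)}{-422 - 136} = \frac{-222 - 2}{-558} = \left(-224\right) \left(- \frac{1}{558}\right) = \frac{112}{279}$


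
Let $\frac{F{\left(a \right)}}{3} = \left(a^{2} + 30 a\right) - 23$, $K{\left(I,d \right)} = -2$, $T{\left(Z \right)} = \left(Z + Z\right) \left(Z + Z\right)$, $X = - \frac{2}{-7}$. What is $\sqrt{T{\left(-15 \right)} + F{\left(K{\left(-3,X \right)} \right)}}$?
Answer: $\sqrt{663} \approx 25.749$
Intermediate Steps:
$X = \frac{2}{7}$ ($X = \left(-2\right) \left(- \frac{1}{7}\right) = \frac{2}{7} \approx 0.28571$)
$T{\left(Z \right)} = 4 Z^{2}$ ($T{\left(Z \right)} = 2 Z 2 Z = 4 Z^{2}$)
$F{\left(a \right)} = -69 + 3 a^{2} + 90 a$ ($F{\left(a \right)} = 3 \left(\left(a^{2} + 30 a\right) - 23\right) = 3 \left(-23 + a^{2} + 30 a\right) = -69 + 3 a^{2} + 90 a$)
$\sqrt{T{\left(-15 \right)} + F{\left(K{\left(-3,X \right)} \right)}} = \sqrt{4 \left(-15\right)^{2} + \left(-69 + 3 \left(-2\right)^{2} + 90 \left(-2\right)\right)} = \sqrt{4 \cdot 225 - 237} = \sqrt{900 - 237} = \sqrt{663}$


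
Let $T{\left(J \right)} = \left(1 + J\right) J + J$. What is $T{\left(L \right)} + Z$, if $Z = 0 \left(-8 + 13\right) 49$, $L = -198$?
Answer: $38808$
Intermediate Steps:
$T{\left(J \right)} = J + J \left(1 + J\right)$ ($T{\left(J \right)} = J \left(1 + J\right) + J = J + J \left(1 + J\right)$)
$Z = 0$ ($Z = 0 \cdot 5 \cdot 49 = 0 \cdot 49 = 0$)
$T{\left(L \right)} + Z = - 198 \left(2 - 198\right) + 0 = \left(-198\right) \left(-196\right) + 0 = 38808 + 0 = 38808$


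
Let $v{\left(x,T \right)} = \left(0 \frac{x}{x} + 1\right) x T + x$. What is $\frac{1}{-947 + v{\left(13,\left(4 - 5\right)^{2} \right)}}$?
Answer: $- \frac{1}{921} \approx -0.0010858$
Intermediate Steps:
$v{\left(x,T \right)} = x + T x$ ($v{\left(x,T \right)} = \left(0 \cdot 1 + 1\right) x T + x = \left(0 + 1\right) x T + x = 1 x T + x = x T + x = T x + x = x + T x$)
$\frac{1}{-947 + v{\left(13,\left(4 - 5\right)^{2} \right)}} = \frac{1}{-947 + 13 \left(1 + \left(4 - 5\right)^{2}\right)} = \frac{1}{-947 + 13 \left(1 + \left(-1\right)^{2}\right)} = \frac{1}{-947 + 13 \left(1 + 1\right)} = \frac{1}{-947 + 13 \cdot 2} = \frac{1}{-947 + 26} = \frac{1}{-921} = - \frac{1}{921}$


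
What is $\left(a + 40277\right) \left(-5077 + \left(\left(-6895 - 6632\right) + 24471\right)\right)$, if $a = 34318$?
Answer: $437648865$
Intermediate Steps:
$\left(a + 40277\right) \left(-5077 + \left(\left(-6895 - 6632\right) + 24471\right)\right) = \left(34318 + 40277\right) \left(-5077 + \left(\left(-6895 - 6632\right) + 24471\right)\right) = 74595 \left(-5077 + \left(-13527 + 24471\right)\right) = 74595 \left(-5077 + 10944\right) = 74595 \cdot 5867 = 437648865$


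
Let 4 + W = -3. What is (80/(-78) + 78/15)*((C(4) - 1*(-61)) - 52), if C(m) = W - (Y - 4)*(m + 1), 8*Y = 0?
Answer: 17908/195 ≈ 91.836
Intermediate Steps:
Y = 0 (Y = (⅛)*0 = 0)
W = -7 (W = -4 - 3 = -7)
C(m) = -3 + 4*m (C(m) = -7 - (0 - 4)*(m + 1) = -7 - (-4)*(1 + m) = -7 - (-4 - 4*m) = -7 + (4 + 4*m) = -3 + 4*m)
(80/(-78) + 78/15)*((C(4) - 1*(-61)) - 52) = (80/(-78) + 78/15)*(((-3 + 4*4) - 1*(-61)) - 52) = (80*(-1/78) + 78*(1/15))*(((-3 + 16) + 61) - 52) = (-40/39 + 26/5)*((13 + 61) - 52) = 814*(74 - 52)/195 = (814/195)*22 = 17908/195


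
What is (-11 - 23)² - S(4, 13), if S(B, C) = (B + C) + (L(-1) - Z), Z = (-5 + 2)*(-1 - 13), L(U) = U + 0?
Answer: 1182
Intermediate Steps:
L(U) = U
Z = 42 (Z = -3*(-14) = 42)
S(B, C) = -43 + B + C (S(B, C) = (B + C) + (-1 - 1*42) = (B + C) + (-1 - 42) = (B + C) - 43 = -43 + B + C)
(-11 - 23)² - S(4, 13) = (-11 - 23)² - (-43 + 4 + 13) = (-34)² - 1*(-26) = 1156 + 26 = 1182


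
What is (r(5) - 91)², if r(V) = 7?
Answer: 7056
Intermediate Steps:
(r(5) - 91)² = (7 - 91)² = (-84)² = 7056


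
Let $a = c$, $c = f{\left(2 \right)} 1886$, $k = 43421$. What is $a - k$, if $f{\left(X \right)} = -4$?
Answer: $-50965$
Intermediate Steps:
$c = -7544$ ($c = \left(-4\right) 1886 = -7544$)
$a = -7544$
$a - k = -7544 - 43421 = -50965$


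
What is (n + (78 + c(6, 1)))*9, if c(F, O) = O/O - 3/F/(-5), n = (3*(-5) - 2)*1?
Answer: 5589/10 ≈ 558.90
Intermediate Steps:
n = -17 (n = (-15 - 2)*1 = -17*1 = -17)
c(F, O) = 1 + 3/(5*F) (c(F, O) = 1 - 3/F*(-⅕) = 1 + 3/(5*F))
(n + (78 + c(6, 1)))*9 = (-17 + (78 + (⅗ + 6)/6))*9 = (-17 + (78 + (⅙)*(33/5)))*9 = (-17 + (78 + 11/10))*9 = (-17 + 791/10)*9 = (621/10)*9 = 5589/10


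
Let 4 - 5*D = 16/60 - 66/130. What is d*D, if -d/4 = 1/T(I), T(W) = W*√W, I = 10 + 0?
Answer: -827*√10/24375 ≈ -0.10729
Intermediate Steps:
I = 10
T(W) = W^(3/2)
D = 827/975 (D = ⅘ - (16/60 - 66/130)/5 = ⅘ - (16*(1/60) - 66*1/130)/5 = ⅘ - (4/15 - 33/65)/5 = ⅘ - ⅕*(-47/195) = ⅘ + 47/975 = 827/975 ≈ 0.84821)
d = -√10/25 (d = -4*√10/100 = -√10/25 ≈ -0.12649)
d*D = -√10/25*(827/975) = -827*√10/24375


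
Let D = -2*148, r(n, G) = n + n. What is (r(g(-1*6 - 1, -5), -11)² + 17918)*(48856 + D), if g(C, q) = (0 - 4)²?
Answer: 919823520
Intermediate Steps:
g(C, q) = 16 (g(C, q) = (-4)² = 16)
r(n, G) = 2*n
D = -296
(r(g(-1*6 - 1, -5), -11)² + 17918)*(48856 + D) = ((2*16)² + 17918)*(48856 - 296) = (32² + 17918)*48560 = (1024 + 17918)*48560 = 18942*48560 = 919823520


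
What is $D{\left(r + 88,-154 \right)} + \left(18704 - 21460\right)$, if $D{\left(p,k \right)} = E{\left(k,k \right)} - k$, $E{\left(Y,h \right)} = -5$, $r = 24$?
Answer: $-2607$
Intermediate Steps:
$D{\left(p,k \right)} = -5 - k$
$D{\left(r + 88,-154 \right)} + \left(18704 - 21460\right) = \left(-5 - -154\right) + \left(18704 - 21460\right) = \left(-5 + 154\right) + \left(18704 - 21460\right) = 149 - 2756 = -2607$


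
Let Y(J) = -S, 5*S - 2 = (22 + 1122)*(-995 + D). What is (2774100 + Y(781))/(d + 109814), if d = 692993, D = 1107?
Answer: 2748474/802807 ≈ 3.4236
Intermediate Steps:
S = 25626 (S = 2/5 + ((22 + 1122)*(-995 + 1107))/5 = 2/5 + (1144*112)/5 = 2/5 + (1/5)*128128 = 2/5 + 128128/5 = 25626)
Y(J) = -25626 (Y(J) = -1*25626 = -25626)
(2774100 + Y(781))/(d + 109814) = (2774100 - 25626)/(692993 + 109814) = 2748474/802807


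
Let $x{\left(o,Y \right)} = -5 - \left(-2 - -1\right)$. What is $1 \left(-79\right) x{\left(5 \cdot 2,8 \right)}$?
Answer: $316$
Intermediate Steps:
$x{\left(o,Y \right)} = -4$ ($x{\left(o,Y \right)} = -5 - \left(-2 + 1\right) = -5 - -1 = -5 + 1 = -4$)
$1 \left(-79\right) x{\left(5 \cdot 2,8 \right)} = 1 \left(-79\right) \left(-4\right) = \left(-79\right) \left(-4\right) = 316$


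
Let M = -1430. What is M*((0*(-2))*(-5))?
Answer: 0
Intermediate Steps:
M*((0*(-2))*(-5)) = -1430*0*(-2)*(-5) = -0*(-5) = -1430*0 = 0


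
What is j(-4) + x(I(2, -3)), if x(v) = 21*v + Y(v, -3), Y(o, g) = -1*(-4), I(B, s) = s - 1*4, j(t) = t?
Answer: -147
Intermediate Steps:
I(B, s) = -4 + s (I(B, s) = s - 4 = -4 + s)
Y(o, g) = 4
x(v) = 4 + 21*v (x(v) = 21*v + 4 = 4 + 21*v)
j(-4) + x(I(2, -3)) = -4 + (4 + 21*(-4 - 3)) = -4 + (4 + 21*(-7)) = -4 + (4 - 147) = -4 - 143 = -147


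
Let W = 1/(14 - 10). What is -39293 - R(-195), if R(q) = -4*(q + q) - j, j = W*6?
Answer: -81703/2 ≈ -40852.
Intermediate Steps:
W = ¼ (W = 1/4 = ¼ ≈ 0.25000)
j = 3/2 (j = (¼)*6 = 3/2 ≈ 1.5000)
R(q) = -3/2 - 8*q (R(q) = -4*(q + q) - 1*3/2 = -8*q - 3/2 = -3/2 - 8*q)
-39293 - R(-195) = -39293 - (-3/2 - 8*(-195)) = -39293 - (-3/2 + 1560) = -39293 - 1*3117/2 = -39293 - 3117/2 = -81703/2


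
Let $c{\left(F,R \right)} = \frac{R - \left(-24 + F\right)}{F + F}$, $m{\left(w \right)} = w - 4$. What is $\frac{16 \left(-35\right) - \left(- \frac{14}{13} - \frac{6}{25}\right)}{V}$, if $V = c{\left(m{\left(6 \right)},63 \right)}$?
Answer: $- \frac{726288}{27625} \approx -26.291$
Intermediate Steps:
$m{\left(w \right)} = -4 + w$
$c{\left(F,R \right)} = \frac{24 + R - F}{2 F}$
$V = \frac{85}{4}$ ($V = \frac{24 + 63 - \left(-4 + 6\right)}{2 \left(-4 + 6\right)} = \frac{24 + 63 - 2}{2 \cdot 2} = \frac{1}{2} \cdot \frac{1}{2} \left(24 + 63 - 2\right) = \frac{1}{2} \cdot \frac{1}{2} \cdot 85 = \frac{85}{4} \approx 21.25$)
$\frac{16 \left(-35\right) - \left(- \frac{14}{13} - \frac{6}{25}\right)}{V} = \frac{16 \left(-35\right) - \left(- \frac{14}{13} - \frac{6}{25}\right)}{\frac{85}{4}} = \left(-560 - - \frac{428}{325}\right) \frac{4}{85} = \left(-560 + \left(\frac{6}{25} + \frac{14}{13}\right)\right) \frac{4}{85} = \left(-560 + \frac{428}{325}\right) \frac{4}{85} = \left(- \frac{181572}{325}\right) \frac{4}{85} = - \frac{726288}{27625}$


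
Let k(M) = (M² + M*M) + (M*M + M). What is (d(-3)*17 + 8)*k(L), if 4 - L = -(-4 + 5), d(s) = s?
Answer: -3440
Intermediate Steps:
L = 5 (L = 4 - (-1)*(-4 + 5) = 4 - (-1) = 4 - 1*(-1) = 4 + 1 = 5)
k(M) = M + 3*M² (k(M) = (M² + M²) + (M² + M) = 2*M² + (M + M²) = M + 3*M²)
(d(-3)*17 + 8)*k(L) = (-3*17 + 8)*(5*(1 + 3*5)) = (-51 + 8)*(5*(1 + 15)) = -215*16 = -43*80 = -3440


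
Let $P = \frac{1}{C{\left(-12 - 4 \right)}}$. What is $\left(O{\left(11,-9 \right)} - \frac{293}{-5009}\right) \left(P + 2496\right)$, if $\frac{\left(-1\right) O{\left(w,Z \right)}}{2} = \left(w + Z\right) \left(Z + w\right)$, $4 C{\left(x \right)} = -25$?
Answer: $- \frac{2482050484}{125225} \approx -19821.0$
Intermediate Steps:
$C{\left(x \right)} = - \frac{25}{4}$ ($C{\left(x \right)} = \frac{1}{4} \left(-25\right) = - \frac{25}{4}$)
$P = - \frac{4}{25}$ ($P = \frac{1}{- \frac{25}{4}} = - \frac{4}{25} \approx -0.16$)
$O{\left(w,Z \right)} = - 2 \left(Z + w\right)^{2}$ ($O{\left(w,Z \right)} = - 2 \left(w + Z\right) \left(Z + w\right) = - 2 \left(Z + w\right) \left(Z + w\right) = - 2 \left(Z + w\right)^{2}$)
$\left(O{\left(11,-9 \right)} - \frac{293}{-5009}\right) \left(P + 2496\right) = \left(- 2 \left(-9 + 11\right)^{2} - \frac{293}{-5009}\right) \left(- \frac{4}{25} + 2496\right) = \left(- 2 \cdot 2^{2} - - \frac{293}{5009}\right) \frac{62396}{25} = \left(\left(-2\right) 4 + \frac{293}{5009}\right) \frac{62396}{25} = \left(-8 + \frac{293}{5009}\right) \frac{62396}{25} = \left(- \frac{39779}{5009}\right) \frac{62396}{25} = - \frac{2482050484}{125225}$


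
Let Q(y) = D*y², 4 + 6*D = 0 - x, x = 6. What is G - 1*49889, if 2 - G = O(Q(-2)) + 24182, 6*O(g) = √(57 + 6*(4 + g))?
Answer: -74069 - √41/6 ≈ -74070.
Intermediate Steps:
D = -5/3 (D = -⅔ + (0 - 1*6)/6 = -⅔ + (0 - 6)/6 = -⅔ + (⅙)*(-6) = -⅔ - 1 = -5/3 ≈ -1.6667)
Q(y) = -5*y²/3
O(g) = √(81 + 6*g)/6 (O(g) = √(57 + 6*(4 + g))/6 = √(57 + (24 + 6*g))/6 = √(81 + 6*g)/6)
G = -24180 - √41/6 (G = 2 - (√(81 + 6*(-5/3*(-2)²))/6 + 24182) = 2 - (√(81 + 6*(-5/3*4))/6 + 24182) = 2 - (√(81 + 6*(-20/3))/6 + 24182) = 2 - (√(81 - 40)/6 + 24182) = 2 - (√41/6 + 24182) = 2 - (24182 + √41/6) = 2 + (-24182 - √41/6) = -24180 - √41/6 ≈ -24181.)
G - 1*49889 = (-24180 - √41/6) - 1*49889 = (-24180 - √41/6) - 49889 = -74069 - √41/6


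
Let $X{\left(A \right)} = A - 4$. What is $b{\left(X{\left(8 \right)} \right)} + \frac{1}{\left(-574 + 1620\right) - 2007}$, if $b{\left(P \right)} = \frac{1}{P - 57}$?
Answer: $- \frac{1014}{50933} \approx -0.019909$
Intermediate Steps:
$X{\left(A \right)} = -4 + A$
$b{\left(P \right)} = \frac{1}{-57 + P}$
$b{\left(X{\left(8 \right)} \right)} + \frac{1}{\left(-574 + 1620\right) - 2007} = \frac{1}{-57 + \left(-4 + 8\right)} + \frac{1}{\left(-574 + 1620\right) - 2007} = \frac{1}{-57 + 4} + \frac{1}{1046 - 2007} = \frac{1}{-53} + \frac{1}{-961} = - \frac{1}{53} - \frac{1}{961} = - \frac{1014}{50933}$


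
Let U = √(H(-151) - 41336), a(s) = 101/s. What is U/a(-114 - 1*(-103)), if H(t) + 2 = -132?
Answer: -11*I*√41470/101 ≈ -22.179*I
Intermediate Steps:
H(t) = -134 (H(t) = -2 - 132 = -134)
U = I*√41470 (U = √(-134 - 41336) = √(-41470) = I*√41470 ≈ 203.64*I)
U/a(-114 - 1*(-103)) = (I*√41470)/((101/(-114 - 1*(-103)))) = (I*√41470)/((101/(-114 + 103))) = (I*√41470)/((101/(-11))) = (I*√41470)/((101*(-1/11))) = (I*√41470)/(-101/11) = (I*√41470)*(-11/101) = -11*I*√41470/101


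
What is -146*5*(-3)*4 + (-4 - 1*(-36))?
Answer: 8792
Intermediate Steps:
-146*5*(-3)*4 + (-4 - 1*(-36)) = -(-2190)*4 + (-4 + 36) = -146*(-60) + 32 = 8760 + 32 = 8792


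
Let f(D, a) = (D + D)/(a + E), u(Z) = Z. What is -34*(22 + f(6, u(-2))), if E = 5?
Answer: -884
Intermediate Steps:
f(D, a) = 2*D/(5 + a) (f(D, a) = (D + D)/(a + 5) = (2*D)/(5 + a) = 2*D/(5 + a))
-34*(22 + f(6, u(-2))) = -34*(22 + 2*6/(5 - 2)) = -34*(22 + 2*6/3) = -34*(22 + 2*6*(⅓)) = -34*(22 + 4) = -34*26 = -884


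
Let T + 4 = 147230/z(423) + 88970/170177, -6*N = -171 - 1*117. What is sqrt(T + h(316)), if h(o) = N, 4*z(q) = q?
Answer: sqrt(16882265333588494)/3427851 ≈ 37.905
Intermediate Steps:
N = 48 (N = -(-171 - 1*117)/6 = -(-171 - 117)/6 = -1/6*(-288) = 48)
z(q) = q/4
h(o) = 48
T = 14281476238/10283553 (T = -4 + (147230/(((1/4)*423)) + 88970/170177) = -4 + (147230/(423/4) + 88970*(1/170177)) = -4 + (147230*(4/423) + 12710/24311) = -4 + (588920/423 + 12710/24311) = -4 + 14322610450/10283553 = 14281476238/10283553 ≈ 1388.8)
sqrt(T + h(316)) = sqrt(14281476238/10283553 + 48) = sqrt(14775086782/10283553) = sqrt(16882265333588494)/3427851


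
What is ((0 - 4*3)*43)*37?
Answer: -19092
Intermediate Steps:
((0 - 4*3)*43)*37 = ((0 - 12)*43)*37 = -12*43*37 = -516*37 = -19092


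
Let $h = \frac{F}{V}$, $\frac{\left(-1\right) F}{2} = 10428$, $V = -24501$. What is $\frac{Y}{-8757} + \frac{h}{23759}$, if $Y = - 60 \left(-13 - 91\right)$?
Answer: $- \frac{403582393352}{566402039007} \approx -0.71254$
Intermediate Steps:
$Y = 6240$ ($Y = \left(-60\right) \left(-104\right) = 6240$)
$F = -20856$ ($F = \left(-2\right) 10428 = -20856$)
$h = \frac{6952}{8167}$ ($h = - \frac{20856}{-24501} = \left(-20856\right) \left(- \frac{1}{24501}\right) = \frac{6952}{8167} \approx 0.85123$)
$\frac{Y}{-8757} + \frac{h}{23759} = \frac{6240}{-8757} + \frac{6952}{8167 \cdot 23759} = 6240 \left(- \frac{1}{8757}\right) + \frac{6952}{8167} \cdot \frac{1}{23759} = - \frac{2080}{2919} + \frac{6952}{194039753} = - \frac{403582393352}{566402039007}$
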